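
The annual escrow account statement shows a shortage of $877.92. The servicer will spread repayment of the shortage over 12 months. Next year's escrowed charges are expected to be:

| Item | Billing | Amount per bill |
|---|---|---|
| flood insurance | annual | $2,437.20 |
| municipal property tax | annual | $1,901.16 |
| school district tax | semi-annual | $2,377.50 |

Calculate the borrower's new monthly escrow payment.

$830.94

Flood insurance — $2,437.20 per year
Municipal property tax — $1,901.16 per year
School district tax — $2,377.50 × 2 = $4,755.00 per year
Total annual escrow = $9,093.36
Monthly escrow = $9,093.36 / 12 = $757.78
Shortage spread = $877.92 ÷ 12 = $73.16/mo
Adjusted monthly = $757.78 + $73.16 = $830.94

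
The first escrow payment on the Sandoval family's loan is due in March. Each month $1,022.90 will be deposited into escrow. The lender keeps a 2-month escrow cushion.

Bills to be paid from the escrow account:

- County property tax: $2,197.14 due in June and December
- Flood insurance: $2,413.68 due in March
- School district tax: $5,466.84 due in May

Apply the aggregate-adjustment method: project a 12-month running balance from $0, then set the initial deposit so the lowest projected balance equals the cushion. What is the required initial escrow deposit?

$8,031.86

Cushion = 2 × $1,022.90 = $2,045.80
Trial balance (start $0, +$1,022.90 each month, − disbursements):
  Mar: +$1,022.90 − $2,413.68 → -$1,390.78
  Apr: +$1,022.90 → -$367.88
  May: +$1,022.90 − $5,466.84 → -$4,811.82
  Jun: +$1,022.90 − $2,197.14 → -$5,986.06
  Jul: +$1,022.90 → -$4,963.16
  Aug: +$1,022.90 → -$3,940.26
  Sep: +$1,022.90 → -$2,917.36
  Oct: +$1,022.90 → -$1,894.46
  Nov: +$1,022.90 → -$871.56
  Dec: +$1,022.90 − $2,197.14 → -$2,045.80
  Jan: +$1,022.90 → -$1,022.90
  Feb: +$1,022.90 → $0.00
Lowest trial balance = -$5,986.06 (Jun)
Initial deposit = cushion − low point = $2,045.80 − (-$5,986.06) = $8,031.86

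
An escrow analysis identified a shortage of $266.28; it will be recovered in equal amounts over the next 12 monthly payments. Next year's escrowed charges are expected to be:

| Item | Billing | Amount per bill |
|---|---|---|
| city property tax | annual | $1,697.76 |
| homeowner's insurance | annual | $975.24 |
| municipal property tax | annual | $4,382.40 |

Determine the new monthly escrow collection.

$610.14

City property tax = $1,697.76/yr
Homeowner's insurance = $975.24/yr
Municipal property tax = $4,382.40/yr
Total annual escrow = $1,697.76 + $975.24 + $4,382.40 = $7,055.40
Per month = $7,055.40 ÷ 12 = $587.95
Shortage per month = $266.28 ÷ 12 = $22.19
Adjusted monthly = $587.95 + $22.19 = $610.14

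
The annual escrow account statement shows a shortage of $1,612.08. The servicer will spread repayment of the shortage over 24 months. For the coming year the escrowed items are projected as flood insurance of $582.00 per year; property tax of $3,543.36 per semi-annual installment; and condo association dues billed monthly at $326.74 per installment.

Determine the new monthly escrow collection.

$1,032.97

Flood insurance — $582.00
Property tax — $3,543.36 × 2 = $7,086.72
Condo association dues — $326.74 × 12 = $3,920.88
Combined annual = $582.00 + $7,086.72 + $3,920.88 = $11,589.60
Per month = $11,589.60 ÷ 12 = $965.80
Monthly shortage recovery: $1,612.08 ÷ 24 = $67.17
New monthly escrow = $965.80 + $67.17 = $1,032.97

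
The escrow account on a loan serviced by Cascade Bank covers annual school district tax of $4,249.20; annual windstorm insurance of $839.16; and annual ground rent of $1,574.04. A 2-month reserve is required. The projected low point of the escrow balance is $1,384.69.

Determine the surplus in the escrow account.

$274.29

School district tax: $4,249.20 annually
Windstorm insurance: $839.16 annually
Ground rent: $1,574.04 annually
Total annual escrow = $6,662.40
Per month = $6,662.40 ÷ 12 = $555.20
Required cushion = 2 × $555.20 = $1,110.40
Surplus = $1,384.69 − $1,110.40 = $274.29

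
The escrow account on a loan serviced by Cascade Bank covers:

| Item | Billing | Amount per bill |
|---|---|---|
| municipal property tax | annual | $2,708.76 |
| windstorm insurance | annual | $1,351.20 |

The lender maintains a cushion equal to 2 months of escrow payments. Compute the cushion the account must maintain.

Municipal property tax: $2,708.76 annually
Windstorm insurance: $1,351.20 annually
Total annual escrow = $4,059.96
Monthly escrow = $4,059.96 / 12 = $338.33
Cushion = 2 × $338.33 = $676.66

$676.66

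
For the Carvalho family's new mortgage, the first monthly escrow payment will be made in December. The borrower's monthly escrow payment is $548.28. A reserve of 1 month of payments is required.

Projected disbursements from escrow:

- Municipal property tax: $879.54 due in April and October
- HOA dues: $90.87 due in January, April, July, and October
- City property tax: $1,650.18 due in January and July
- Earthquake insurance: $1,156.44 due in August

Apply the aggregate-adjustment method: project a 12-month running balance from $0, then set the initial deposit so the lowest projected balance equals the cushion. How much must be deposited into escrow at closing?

$1,222.71

Cushion = 1 × $548.28 = $548.28
Trial balance (start $0, +$548.28 each month, − disbursements):
  Dec: +$548.28 → $548.28
  Jan: +$548.28 − $1,741.05 → -$644.49
  Feb: +$548.28 → -$96.21
  Mar: +$548.28 → $452.07
  Apr: +$548.28 − $970.41 → $29.94
  May: +$548.28 → $578.22
  Jun: +$548.28 → $1,126.50
  Jul: +$548.28 − $1,741.05 → -$66.27
  Aug: +$548.28 − $1,156.44 → -$674.43
  Sep: +$548.28 → -$126.15
  Oct: +$548.28 − $970.41 → -$548.28
  Nov: +$548.28 → $0.00
Lowest trial balance = -$674.43 (Aug)
Initial deposit = cushion − low point = $548.28 − (-$674.43) = $1,222.71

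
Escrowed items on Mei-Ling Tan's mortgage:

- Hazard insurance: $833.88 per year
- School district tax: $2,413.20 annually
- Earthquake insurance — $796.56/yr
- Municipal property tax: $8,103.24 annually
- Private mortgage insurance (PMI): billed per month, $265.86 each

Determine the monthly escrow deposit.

Hazard insurance = $833.88 annually
School district tax = $2,413.20 annually
Earthquake insurance = $796.56 annually
Municipal property tax = $8,103.24 annually
Private mortgage insurance (PMI) = $265.86 × 12 = $3,190.32 annually
Annual escrow total = $833.88 + $2,413.20 + $796.56 + $8,103.24 + $3,190.32 = $15,337.20
Monthly = $15,337.20 / 12 = $1,278.10

$1,278.10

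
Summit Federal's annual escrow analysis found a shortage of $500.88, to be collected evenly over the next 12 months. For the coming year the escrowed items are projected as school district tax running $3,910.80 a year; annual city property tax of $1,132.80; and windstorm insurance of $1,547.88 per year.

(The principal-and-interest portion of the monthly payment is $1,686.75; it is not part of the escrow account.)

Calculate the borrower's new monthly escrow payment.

School district tax — $3,910.80/yr
City property tax — $1,132.80/yr
Windstorm insurance — $1,547.88/yr
Yearly total = $3,910.80 + $1,132.80 + $1,547.88 = $6,591.48
Monthly escrow = $6,591.48 / 12 = $549.29
Shortage per month = $500.88 / 12 = $41.74
Adjusted monthly = $549.29 + $41.74 = $591.03

$591.03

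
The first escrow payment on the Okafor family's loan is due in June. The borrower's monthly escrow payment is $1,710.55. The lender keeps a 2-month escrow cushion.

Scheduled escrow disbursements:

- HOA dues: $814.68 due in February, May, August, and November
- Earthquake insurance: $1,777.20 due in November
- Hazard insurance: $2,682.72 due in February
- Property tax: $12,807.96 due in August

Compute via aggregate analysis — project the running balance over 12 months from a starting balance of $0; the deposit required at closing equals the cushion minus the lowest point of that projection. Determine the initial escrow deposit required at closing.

$11,912.09

Cushion = 2 × $1,710.55 = $3,421.10
Trial balance (start $0, +$1,710.55 each month, − disbursements):
  Jun: +$1,710.55 → $1,710.55
  Jul: +$1,710.55 → $3,421.10
  Aug: +$1,710.55 − $13,622.64 → -$8,490.99
  Sep: +$1,710.55 → -$6,780.44
  Oct: +$1,710.55 → -$5,069.89
  Nov: +$1,710.55 − $2,591.88 → -$5,951.22
  Dec: +$1,710.55 → -$4,240.67
  Jan: +$1,710.55 → -$2,530.12
  Feb: +$1,710.55 − $3,497.40 → -$4,316.97
  Mar: +$1,710.55 → -$2,606.42
  Apr: +$1,710.55 → -$895.87
  May: +$1,710.55 − $814.68 → $0.00
Lowest trial balance = -$8,490.99 (Aug)
Initial deposit = cushion − low point = $3,421.10 − (-$8,490.99) = $11,912.09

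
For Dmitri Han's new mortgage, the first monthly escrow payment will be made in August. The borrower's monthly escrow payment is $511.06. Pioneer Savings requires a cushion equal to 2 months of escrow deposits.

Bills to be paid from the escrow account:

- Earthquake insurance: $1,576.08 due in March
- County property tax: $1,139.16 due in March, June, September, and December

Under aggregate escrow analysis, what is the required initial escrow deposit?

Cushion = 2 × $511.06 = $1,022.12
Trial balance (start $0, +$511.06 each month, − disbursements):
  Aug: +$511.06 → $511.06
  Sep: +$511.06 − $1,139.16 → -$117.04
  Oct: +$511.06 → $394.02
  Nov: +$511.06 → $905.08
  Dec: +$511.06 − $1,139.16 → $276.98
  Jan: +$511.06 → $788.04
  Feb: +$511.06 → $1,299.10
  Mar: +$511.06 − $2,715.24 → -$905.08
  Apr: +$511.06 → -$394.02
  May: +$511.06 → $117.04
  Jun: +$511.06 − $1,139.16 → -$511.06
  Jul: +$511.06 → $0.00
Lowest trial balance = -$905.08 (Mar)
Initial deposit = cushion − low point = $1,022.12 − (-$905.08) = $1,927.20

$1,927.20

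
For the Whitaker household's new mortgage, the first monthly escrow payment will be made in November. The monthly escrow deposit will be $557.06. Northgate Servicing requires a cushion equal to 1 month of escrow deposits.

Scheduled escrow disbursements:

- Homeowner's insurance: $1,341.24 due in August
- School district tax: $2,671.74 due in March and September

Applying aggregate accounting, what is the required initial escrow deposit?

Cushion = 1 × $557.06 = $557.06
Trial balance (start $0, +$557.06 each month, − disbursements):
  Nov: +$557.06 → $557.06
  Dec: +$557.06 → $1,114.12
  Jan: +$557.06 → $1,671.18
  Feb: +$557.06 → $2,228.24
  Mar: +$557.06 − $2,671.74 → $113.56
  Apr: +$557.06 → $670.62
  May: +$557.06 → $1,227.68
  Jun: +$557.06 → $1,784.74
  Jul: +$557.06 → $2,341.80
  Aug: +$557.06 − $1,341.24 → $1,557.62
  Sep: +$557.06 − $2,671.74 → -$557.06
  Oct: +$557.06 → $0.00
Lowest trial balance = -$557.06 (Sep)
Initial deposit = cushion − low point = $557.06 − (-$557.06) = $1,114.12

$1,114.12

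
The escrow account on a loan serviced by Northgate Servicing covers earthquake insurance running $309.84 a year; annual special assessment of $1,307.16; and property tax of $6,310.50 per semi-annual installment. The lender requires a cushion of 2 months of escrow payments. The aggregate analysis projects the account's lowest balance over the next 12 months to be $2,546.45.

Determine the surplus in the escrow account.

Earthquake insurance — $309.84
Special assessment — $1,307.16
Property tax — $6,310.50 × 2 = $12,621.00
Total per year = $309.84 + $1,307.16 + $12,621.00 = $14,238.00
Per month = $14,238.00 ÷ 12 = $1,186.50
Required reserve = 2 × $1,186.50 = $2,373.00
Surplus = $2,546.45 − $2,373.00 = $173.45

$173.45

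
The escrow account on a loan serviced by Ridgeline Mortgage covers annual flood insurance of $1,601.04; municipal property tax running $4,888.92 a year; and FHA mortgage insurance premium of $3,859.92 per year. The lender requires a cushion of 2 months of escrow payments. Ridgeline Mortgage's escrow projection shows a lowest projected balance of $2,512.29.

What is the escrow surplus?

Flood insurance — $1,601.04
Municipal property tax — $4,888.92
FHA mortgage insurance premium — $3,859.92
Combined annual = $1,601.04 + $4,888.92 + $3,859.92 = $10,349.88
Per month = $10,349.88 ÷ 12 = $862.49
Required cushion = 2 × $862.49 = $1,724.98
Surplus = $2,512.29 − $1,724.98 = $787.31

$787.31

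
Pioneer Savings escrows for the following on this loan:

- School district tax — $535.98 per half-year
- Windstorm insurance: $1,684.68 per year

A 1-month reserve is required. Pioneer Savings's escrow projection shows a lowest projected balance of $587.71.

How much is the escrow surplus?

School district tax — $535.98 × 2 = $1,071.96 per year
Windstorm insurance — $1,684.68 per year
Total per year = $2,756.64
Monthly escrow = $2,756.64 ÷ 12 = $229.72
Required cushion = 1 × $229.72 = $229.72
Surplus = $587.71 − $229.72 = $357.99

$357.99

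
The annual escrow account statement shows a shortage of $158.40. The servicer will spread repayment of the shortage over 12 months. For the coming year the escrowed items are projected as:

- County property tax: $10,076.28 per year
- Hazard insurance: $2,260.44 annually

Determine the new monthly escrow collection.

$1,041.26

County property tax — $10,076.28 per year
Hazard insurance — $2,260.44 per year
Annual escrow total = $10,076.28 + $2,260.44 = $12,336.72
Base monthly escrow = $12,336.72 ÷ 12 = $1,028.06
Shortage per month = $158.40 ÷ 12 = $13.20
New monthly escrow = $1,028.06 + $13.20 = $1,041.26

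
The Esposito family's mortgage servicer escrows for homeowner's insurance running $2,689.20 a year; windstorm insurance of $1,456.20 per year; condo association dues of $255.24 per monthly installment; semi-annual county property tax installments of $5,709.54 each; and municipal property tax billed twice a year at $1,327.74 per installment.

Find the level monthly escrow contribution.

Homeowner's insurance: $2,689.20 per year
Windstorm insurance: $1,456.20 per year
Condo association dues: $255.24 × 12 = $3,062.88 per year
County property tax: $5,709.54 × 2 = $11,419.08 per year
Municipal property tax: $1,327.74 × 2 = $2,655.48 per year
Yearly total = $21,282.84
Base monthly escrow = $21,282.84 / 12 = $1,773.57

$1,773.57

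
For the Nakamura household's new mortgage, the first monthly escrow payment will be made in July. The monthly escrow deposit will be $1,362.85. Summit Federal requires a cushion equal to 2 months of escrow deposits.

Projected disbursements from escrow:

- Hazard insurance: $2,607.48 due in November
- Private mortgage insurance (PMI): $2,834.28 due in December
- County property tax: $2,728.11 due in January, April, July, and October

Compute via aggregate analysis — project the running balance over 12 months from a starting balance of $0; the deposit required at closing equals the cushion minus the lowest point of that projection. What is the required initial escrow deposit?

Cushion = 2 × $1,362.85 = $2,725.70
Trial balance (start $0, +$1,362.85 each month, − disbursements):
  Jul: +$1,362.85 − $2,728.11 → -$1,365.26
  Aug: +$1,362.85 → -$2.41
  Sep: +$1,362.85 → $1,360.44
  Oct: +$1,362.85 − $2,728.11 → -$4.82
  Nov: +$1,362.85 − $2,607.48 → -$1,249.45
  Dec: +$1,362.85 − $2,834.28 → -$2,720.88
  Jan: +$1,362.85 − $2,728.11 → -$4,086.14
  Feb: +$1,362.85 → -$2,723.29
  Mar: +$1,362.85 → -$1,360.44
  Apr: +$1,362.85 − $2,728.11 → -$2,725.70
  May: +$1,362.85 → -$1,362.85
  Jun: +$1,362.85 → $0.00
Lowest trial balance = -$4,086.14 (Jan)
Initial deposit = cushion − low point = $2,725.70 − (-$4,086.14) = $6,811.84

$6,811.84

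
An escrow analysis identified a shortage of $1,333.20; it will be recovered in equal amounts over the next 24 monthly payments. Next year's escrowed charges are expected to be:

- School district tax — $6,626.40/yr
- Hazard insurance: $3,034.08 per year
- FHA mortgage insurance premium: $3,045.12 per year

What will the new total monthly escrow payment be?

$1,114.35

School district tax: $6,626.40 annually
Hazard insurance: $3,034.08 annually
FHA mortgage insurance premium: $3,045.12 annually
Total annual escrow = $6,626.40 + $3,034.08 + $3,045.12 = $12,705.60
Monthly = $12,705.60 / 12 = $1,058.80
Monthly shortage recovery: $1,333.20 ÷ 24 = $55.55
New monthly escrow = $1,058.80 + $55.55 = $1,114.35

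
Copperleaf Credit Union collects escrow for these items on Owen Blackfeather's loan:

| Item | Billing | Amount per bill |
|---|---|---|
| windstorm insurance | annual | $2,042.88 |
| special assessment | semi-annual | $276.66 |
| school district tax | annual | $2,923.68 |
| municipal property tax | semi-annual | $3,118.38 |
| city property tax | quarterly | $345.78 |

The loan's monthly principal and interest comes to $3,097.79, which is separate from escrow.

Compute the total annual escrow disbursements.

Windstorm insurance = $2,042.88/yr
Special assessment = $276.66 × 2 = $553.32/yr
School district tax = $2,923.68/yr
Municipal property tax = $3,118.38 × 2 = $6,236.76/yr
City property tax = $345.78 × 4 = $1,383.12/yr
Total annual escrow = $2,042.88 + $553.32 + $2,923.68 + $6,236.76 + $1,383.12 = $13,139.76

$13,139.76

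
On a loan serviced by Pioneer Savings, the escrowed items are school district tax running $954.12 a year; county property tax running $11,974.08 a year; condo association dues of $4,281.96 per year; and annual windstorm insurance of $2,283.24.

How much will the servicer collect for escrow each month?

School district tax: $954.12 per year
County property tax: $11,974.08 per year
Condo association dues: $4,281.96 per year
Windstorm insurance: $2,283.24 per year
Combined annual = $19,493.40
Base monthly escrow = $19,493.40 / 12 = $1,624.45

$1,624.45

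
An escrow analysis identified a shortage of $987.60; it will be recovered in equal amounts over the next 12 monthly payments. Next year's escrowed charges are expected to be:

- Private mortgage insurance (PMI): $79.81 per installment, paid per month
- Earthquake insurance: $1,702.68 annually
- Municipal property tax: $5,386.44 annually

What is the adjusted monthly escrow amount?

Private mortgage insurance (PMI): $79.81 × 12 = $957.72 annually
Earthquake insurance: $1,702.68 annually
Municipal property tax: $5,386.44 annually
Combined annual = $8,046.84
Monthly = $8,046.84 ÷ 12 = $670.57
Monthly shortage recovery: $987.60 ÷ 12 = $82.30
Adjusted monthly = $670.57 + $82.30 = $752.87

$752.87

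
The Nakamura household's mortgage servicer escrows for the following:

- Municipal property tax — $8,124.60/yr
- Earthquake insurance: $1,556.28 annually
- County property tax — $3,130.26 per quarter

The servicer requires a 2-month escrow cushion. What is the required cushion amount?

Municipal property tax: $8,124.60 per year
Earthquake insurance: $1,556.28 per year
County property tax: $3,130.26 × 4 = $12,521.04 per year
Yearly total = $22,201.92
Monthly = $22,201.92 / 12 = $1,850.16
Required cushion = 2 × $1,850.16 = $3,700.32

$3,700.32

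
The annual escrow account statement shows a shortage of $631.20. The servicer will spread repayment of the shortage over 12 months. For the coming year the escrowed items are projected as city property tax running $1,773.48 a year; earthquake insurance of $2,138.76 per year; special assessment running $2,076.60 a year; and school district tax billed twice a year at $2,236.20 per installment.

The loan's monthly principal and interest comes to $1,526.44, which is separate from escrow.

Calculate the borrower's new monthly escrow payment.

City property tax — $1,773.48 annually
Earthquake insurance — $2,138.76 annually
Special assessment — $2,076.60 annually
School district tax — $2,236.20 × 2 = $4,472.40 annually
Total per year = $10,461.24
Per month = $10,461.24 / 12 = $871.77
Shortage spread = $631.20 ÷ 12 = $52.60/mo
Adjusted monthly = $871.77 + $52.60 = $924.37

$924.37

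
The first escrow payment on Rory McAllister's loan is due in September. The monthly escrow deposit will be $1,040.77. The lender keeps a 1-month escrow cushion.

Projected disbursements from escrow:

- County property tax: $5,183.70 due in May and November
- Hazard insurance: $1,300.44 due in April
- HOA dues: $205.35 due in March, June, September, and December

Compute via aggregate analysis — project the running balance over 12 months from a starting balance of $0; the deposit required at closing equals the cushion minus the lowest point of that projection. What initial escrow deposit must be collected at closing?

Cushion = 1 × $1,040.77 = $1,040.77
Trial balance (start $0, +$1,040.77 each month, − disbursements):
  Sep: +$1,040.77 − $205.35 → $835.42
  Oct: +$1,040.77 → $1,876.19
  Nov: +$1,040.77 − $5,183.70 → -$2,266.74
  Dec: +$1,040.77 − $205.35 → -$1,431.32
  Jan: +$1,040.77 → -$390.55
  Feb: +$1,040.77 → $650.22
  Mar: +$1,040.77 − $205.35 → $1,485.64
  Apr: +$1,040.77 − $1,300.44 → $1,225.97
  May: +$1,040.77 − $5,183.70 → -$2,916.96
  Jun: +$1,040.77 − $205.35 → -$2,081.54
  Jul: +$1,040.77 → -$1,040.77
  Aug: +$1,040.77 → $0.00
Lowest trial balance = -$2,916.96 (May)
Initial deposit = cushion − low point = $1,040.77 − (-$2,916.96) = $3,957.73

$3,957.73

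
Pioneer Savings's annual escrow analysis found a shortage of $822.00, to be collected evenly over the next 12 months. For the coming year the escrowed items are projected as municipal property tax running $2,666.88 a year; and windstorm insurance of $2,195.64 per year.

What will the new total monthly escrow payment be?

Municipal property tax = $2,666.88
Windstorm insurance = $2,195.64
Total annual escrow = $4,862.52
Monthly escrow = $4,862.52 ÷ 12 = $405.21
Shortage spread = $822.00 ÷ 12 = $68.50/mo
New monthly escrow = $405.21 + $68.50 = $473.71

$473.71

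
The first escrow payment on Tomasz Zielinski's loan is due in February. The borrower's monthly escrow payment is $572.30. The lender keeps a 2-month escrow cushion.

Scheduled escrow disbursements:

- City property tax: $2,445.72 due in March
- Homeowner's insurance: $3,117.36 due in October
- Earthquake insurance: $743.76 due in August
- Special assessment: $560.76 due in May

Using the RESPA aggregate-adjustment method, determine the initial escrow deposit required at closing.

$2,861.50

Cushion = 2 × $572.30 = $1,144.60
Trial balance (start $0, +$572.30 each month, − disbursements):
  Feb: +$572.30 → $572.30
  Mar: +$572.30 − $2,445.72 → -$1,301.12
  Apr: +$572.30 → -$728.82
  May: +$572.30 − $560.76 → -$717.28
  Jun: +$572.30 → -$144.98
  Jul: +$572.30 → $427.32
  Aug: +$572.30 − $743.76 → $255.86
  Sep: +$572.30 → $828.16
  Oct: +$572.30 − $3,117.36 → -$1,716.90
  Nov: +$572.30 → -$1,144.60
  Dec: +$572.30 → -$572.30
  Jan: +$572.30 → $0.00
Lowest trial balance = -$1,716.90 (Oct)
Initial deposit = cushion − low point = $1,144.60 − (-$1,716.90) = $2,861.50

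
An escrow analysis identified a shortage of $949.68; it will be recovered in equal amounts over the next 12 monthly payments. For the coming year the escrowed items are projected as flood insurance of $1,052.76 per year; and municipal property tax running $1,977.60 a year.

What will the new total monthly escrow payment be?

Flood insurance — $1,052.76
Municipal property tax — $1,977.60
Total per year = $1,052.76 + $1,977.60 = $3,030.36
Per month = $3,030.36 ÷ 12 = $252.53
Shortage spread = $949.68 / 12 = $79.14/mo
New monthly escrow = $252.53 + $79.14 = $331.67

$331.67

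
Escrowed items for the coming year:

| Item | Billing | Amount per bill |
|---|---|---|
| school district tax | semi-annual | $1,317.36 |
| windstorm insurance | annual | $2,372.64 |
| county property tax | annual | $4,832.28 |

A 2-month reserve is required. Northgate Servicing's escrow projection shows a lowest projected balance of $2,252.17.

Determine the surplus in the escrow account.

School district tax — $1,317.36 × 2 = $2,634.72 annually
Windstorm insurance — $2,372.64 annually
County property tax — $4,832.28 annually
Total annual escrow = $2,634.72 + $2,372.64 + $4,832.28 = $9,839.64
Monthly escrow = $9,839.64 ÷ 12 = $819.97
Required cushion = 2 × $819.97 = $1,639.94
Excess over cushion: $2,252.17 − $1,639.94 = $612.23

$612.23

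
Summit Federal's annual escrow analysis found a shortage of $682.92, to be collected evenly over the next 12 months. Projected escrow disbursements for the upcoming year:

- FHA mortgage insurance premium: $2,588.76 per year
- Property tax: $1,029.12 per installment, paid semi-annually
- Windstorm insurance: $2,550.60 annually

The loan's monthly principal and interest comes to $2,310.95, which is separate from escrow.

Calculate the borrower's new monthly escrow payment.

$656.71

FHA mortgage insurance premium: $2,588.76
Property tax: $1,029.12 × 2 = $2,058.24
Windstorm insurance: $2,550.60
Total per year = $2,588.76 + $2,058.24 + $2,550.60 = $7,197.60
Per month = $7,197.60 ÷ 12 = $599.80
Shortage per month = $682.92 / 12 = $56.91
Adjusted monthly = $599.80 + $56.91 = $656.71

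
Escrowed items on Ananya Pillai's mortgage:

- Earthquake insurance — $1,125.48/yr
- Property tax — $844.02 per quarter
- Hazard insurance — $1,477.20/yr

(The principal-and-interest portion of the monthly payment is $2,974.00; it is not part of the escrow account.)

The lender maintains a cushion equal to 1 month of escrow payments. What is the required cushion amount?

Earthquake insurance: $1,125.48
Property tax: $844.02 × 4 = $3,376.08
Hazard insurance: $1,477.20
Total per year = $1,125.48 + $3,376.08 + $1,477.20 = $5,978.76
Base monthly escrow = $5,978.76 / 12 = $498.23
Reserve = 1 × $498.23 = $498.23

$498.23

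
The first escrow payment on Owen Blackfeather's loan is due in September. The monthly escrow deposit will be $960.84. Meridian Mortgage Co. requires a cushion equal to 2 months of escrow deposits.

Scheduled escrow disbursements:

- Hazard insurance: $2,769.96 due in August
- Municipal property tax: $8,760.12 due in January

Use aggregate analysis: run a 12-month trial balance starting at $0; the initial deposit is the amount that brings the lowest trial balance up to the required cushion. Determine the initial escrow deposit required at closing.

Cushion = 2 × $960.84 = $1,921.68
Trial balance (start $0, +$960.84 each month, − disbursements):
  Sep: +$960.84 → $960.84
  Oct: +$960.84 → $1,921.68
  Nov: +$960.84 → $2,882.52
  Dec: +$960.84 → $3,843.36
  Jan: +$960.84 − $8,760.12 → -$3,955.92
  Feb: +$960.84 → -$2,995.08
  Mar: +$960.84 → -$2,034.24
  Apr: +$960.84 → -$1,073.40
  May: +$960.84 → -$112.56
  Jun: +$960.84 → $848.28
  Jul: +$960.84 → $1,809.12
  Aug: +$960.84 − $2,769.96 → $0.00
Lowest trial balance = -$3,955.92 (Jan)
Initial deposit = cushion − low point = $1,921.68 − (-$3,955.92) = $5,877.60

$5,877.60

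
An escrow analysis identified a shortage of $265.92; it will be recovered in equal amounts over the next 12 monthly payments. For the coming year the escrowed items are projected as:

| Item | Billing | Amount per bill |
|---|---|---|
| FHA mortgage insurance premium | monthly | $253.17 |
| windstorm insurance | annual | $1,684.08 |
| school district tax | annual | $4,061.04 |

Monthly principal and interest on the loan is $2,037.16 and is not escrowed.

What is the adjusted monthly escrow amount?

FHA mortgage insurance premium — $253.17 × 12 = $3,038.04 per year
Windstorm insurance — $1,684.08 per year
School district tax — $4,061.04 per year
Annual escrow total = $8,783.16
Per month = $8,783.16 / 12 = $731.93
Monthly shortage recovery: $265.92 ÷ 12 = $22.16
New monthly escrow = $731.93 + $22.16 = $754.09

$754.09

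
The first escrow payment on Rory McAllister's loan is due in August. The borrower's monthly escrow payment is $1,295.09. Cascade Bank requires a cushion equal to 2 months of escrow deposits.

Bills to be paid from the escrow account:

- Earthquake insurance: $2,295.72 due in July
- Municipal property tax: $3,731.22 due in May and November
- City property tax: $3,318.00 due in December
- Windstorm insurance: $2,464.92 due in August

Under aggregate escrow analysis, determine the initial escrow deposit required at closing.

Cushion = 2 × $1,295.09 = $2,590.18
Trial balance (start $0, +$1,295.09 each month, − disbursements):
  Aug: +$1,295.09 − $2,464.92 → -$1,169.83
  Sep: +$1,295.09 → $125.26
  Oct: +$1,295.09 → $1,420.35
  Nov: +$1,295.09 − $3,731.22 → -$1,015.78
  Dec: +$1,295.09 − $3,318.00 → -$3,038.69
  Jan: +$1,295.09 → -$1,743.60
  Feb: +$1,295.09 → -$448.51
  Mar: +$1,295.09 → $846.58
  Apr: +$1,295.09 → $2,141.67
  May: +$1,295.09 − $3,731.22 → -$294.46
  Jun: +$1,295.09 → $1,000.63
  Jul: +$1,295.09 − $2,295.72 → $0.00
Lowest trial balance = -$3,038.69 (Dec)
Initial deposit = cushion − low point = $2,590.18 − (-$3,038.69) = $5,628.87

$5,628.87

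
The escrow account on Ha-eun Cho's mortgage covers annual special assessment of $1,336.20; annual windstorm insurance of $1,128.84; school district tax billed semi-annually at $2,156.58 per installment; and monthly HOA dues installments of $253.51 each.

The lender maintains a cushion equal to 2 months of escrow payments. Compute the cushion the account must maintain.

Special assessment: $1,336.20 per year
Windstorm insurance: $1,128.84 per year
School district tax: $2,156.58 × 2 = $4,313.16 per year
HOA dues: $253.51 × 12 = $3,042.12 per year
Total per year = $1,336.20 + $1,128.84 + $4,313.16 + $3,042.12 = $9,820.32
Per month = $9,820.32 / 12 = $818.36
Reserve = 2 × $818.36 = $1,636.72

$1,636.72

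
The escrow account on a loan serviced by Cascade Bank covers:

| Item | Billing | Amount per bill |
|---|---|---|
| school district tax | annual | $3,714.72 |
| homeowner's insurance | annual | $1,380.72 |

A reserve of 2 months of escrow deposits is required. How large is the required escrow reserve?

School district tax — $3,714.72
Homeowner's insurance — $1,380.72
Annual escrow total = $5,095.44
Monthly = $5,095.44 / 12 = $424.62
Reserve = 2 × $424.62 = $849.24

$849.24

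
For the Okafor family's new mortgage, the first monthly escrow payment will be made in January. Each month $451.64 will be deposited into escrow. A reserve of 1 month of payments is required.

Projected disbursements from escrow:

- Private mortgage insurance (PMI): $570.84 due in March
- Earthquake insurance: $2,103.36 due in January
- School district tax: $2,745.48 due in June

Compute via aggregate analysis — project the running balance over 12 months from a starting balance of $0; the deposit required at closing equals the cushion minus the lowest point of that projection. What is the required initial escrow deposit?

$3,161.48

Cushion = 1 × $451.64 = $451.64
Trial balance (start $0, +$451.64 each month, − disbursements):
  Jan: +$451.64 − $2,103.36 → -$1,651.72
  Feb: +$451.64 → -$1,200.08
  Mar: +$451.64 − $570.84 → -$1,319.28
  Apr: +$451.64 → -$867.64
  May: +$451.64 → -$416.00
  Jun: +$451.64 − $2,745.48 → -$2,709.84
  Jul: +$451.64 → -$2,258.20
  Aug: +$451.64 → -$1,806.56
  Sep: +$451.64 → -$1,354.92
  Oct: +$451.64 → -$903.28
  Nov: +$451.64 → -$451.64
  Dec: +$451.64 → $0.00
Lowest trial balance = -$2,709.84 (Jun)
Initial deposit = cushion − low point = $451.64 − (-$2,709.84) = $3,161.48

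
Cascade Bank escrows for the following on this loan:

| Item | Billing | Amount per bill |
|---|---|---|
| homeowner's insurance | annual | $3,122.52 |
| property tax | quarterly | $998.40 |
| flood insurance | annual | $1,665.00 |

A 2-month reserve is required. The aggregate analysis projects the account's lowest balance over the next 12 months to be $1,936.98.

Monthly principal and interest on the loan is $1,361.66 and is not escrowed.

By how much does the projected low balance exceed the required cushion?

Homeowner's insurance — $3,122.52 per year
Property tax — $998.40 × 4 = $3,993.60 per year
Flood insurance — $1,665.00 per year
Total annual escrow = $8,781.12
Per month = $8,781.12 / 12 = $731.76
Cushion = 2 × $731.76 = $1,463.52
Surplus = $1,936.98 − $1,463.52 = $473.46

$473.46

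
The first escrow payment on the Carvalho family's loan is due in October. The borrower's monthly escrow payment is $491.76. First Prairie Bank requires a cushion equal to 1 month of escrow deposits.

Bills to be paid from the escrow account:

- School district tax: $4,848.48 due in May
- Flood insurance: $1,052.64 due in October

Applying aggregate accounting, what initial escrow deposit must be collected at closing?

$2,458.80

Cushion = 1 × $491.76 = $491.76
Trial balance (start $0, +$491.76 each month, − disbursements):
  Oct: +$491.76 − $1,052.64 → -$560.88
  Nov: +$491.76 → -$69.12
  Dec: +$491.76 → $422.64
  Jan: +$491.76 → $914.40
  Feb: +$491.76 → $1,406.16
  Mar: +$491.76 → $1,897.92
  Apr: +$491.76 → $2,389.68
  May: +$491.76 − $4,848.48 → -$1,967.04
  Jun: +$491.76 → -$1,475.28
  Jul: +$491.76 → -$983.52
  Aug: +$491.76 → -$491.76
  Sep: +$491.76 → $0.00
Lowest trial balance = -$1,967.04 (May)
Initial deposit = cushion − low point = $491.76 − (-$1,967.04) = $2,458.80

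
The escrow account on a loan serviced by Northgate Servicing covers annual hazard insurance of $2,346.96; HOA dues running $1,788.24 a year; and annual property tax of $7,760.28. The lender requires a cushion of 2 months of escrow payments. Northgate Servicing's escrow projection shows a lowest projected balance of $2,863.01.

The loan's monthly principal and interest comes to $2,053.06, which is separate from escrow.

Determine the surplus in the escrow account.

Hazard insurance = $2,346.96 per year
HOA dues = $1,788.24 per year
Property tax = $7,760.28 per year
Annual escrow total = $11,895.48
Monthly escrow = $11,895.48 / 12 = $991.29
Required reserve = 2 × $991.29 = $1,982.58
Excess over cushion: $2,863.01 − $1,982.58 = $880.43

$880.43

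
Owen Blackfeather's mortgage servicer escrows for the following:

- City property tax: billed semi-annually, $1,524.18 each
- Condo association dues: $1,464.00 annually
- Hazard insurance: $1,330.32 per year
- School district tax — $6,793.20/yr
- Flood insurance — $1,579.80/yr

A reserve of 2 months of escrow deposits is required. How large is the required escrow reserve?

City property tax — $1,524.18 × 2 = $3,048.36 per year
Condo association dues — $1,464.00 per year
Hazard insurance — $1,330.32 per year
School district tax — $6,793.20 per year
Flood insurance — $1,579.80 per year
Total annual escrow = $3,048.36 + $1,464.00 + $1,330.32 + $6,793.20 + $1,579.80 = $14,215.68
Base monthly escrow = $14,215.68 / 12 = $1,184.64
Required cushion = 2 × $1,184.64 = $2,369.28

$2,369.28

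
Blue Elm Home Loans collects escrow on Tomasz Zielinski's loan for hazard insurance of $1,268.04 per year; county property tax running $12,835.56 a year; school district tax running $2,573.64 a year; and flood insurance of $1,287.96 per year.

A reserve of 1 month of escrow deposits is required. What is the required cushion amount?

$1,497.10

Hazard insurance = $1,268.04 per year
County property tax = $12,835.56 per year
School district tax = $2,573.64 per year
Flood insurance = $1,287.96 per year
Total per year = $17,965.20
Per month = $17,965.20 ÷ 12 = $1,497.10
Reserve = 1 × $1,497.10 = $1,497.10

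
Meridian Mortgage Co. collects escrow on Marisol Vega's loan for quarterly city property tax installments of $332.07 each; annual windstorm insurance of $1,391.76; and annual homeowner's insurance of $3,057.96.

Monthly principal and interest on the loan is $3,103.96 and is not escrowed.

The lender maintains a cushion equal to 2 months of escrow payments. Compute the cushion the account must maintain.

$963.00

City property tax = $332.07 × 4 = $1,328.28 per year
Windstorm insurance = $1,391.76 per year
Homeowner's insurance = $3,057.96 per year
Total per year = $1,328.28 + $1,391.76 + $3,057.96 = $5,778.00
Base monthly escrow = $5,778.00 / 12 = $481.50
Cushion = 2 × $481.50 = $963.00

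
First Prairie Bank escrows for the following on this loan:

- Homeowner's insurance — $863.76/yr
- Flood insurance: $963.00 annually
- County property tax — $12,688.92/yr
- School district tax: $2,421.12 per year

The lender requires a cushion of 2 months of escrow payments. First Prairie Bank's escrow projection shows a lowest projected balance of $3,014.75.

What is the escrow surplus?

$191.95

Homeowner's insurance: $863.76/yr
Flood insurance: $963.00/yr
County property tax: $12,688.92/yr
School district tax: $2,421.12/yr
Total per year = $16,936.80
Monthly escrow = $16,936.80 ÷ 12 = $1,411.40
Required reserve = 2 × $1,411.40 = $2,822.80
Excess over cushion: $3,014.75 − $2,822.80 = $191.95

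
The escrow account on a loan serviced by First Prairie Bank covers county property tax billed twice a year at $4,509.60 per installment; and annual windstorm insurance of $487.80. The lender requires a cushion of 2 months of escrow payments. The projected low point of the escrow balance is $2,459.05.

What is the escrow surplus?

$874.55

County property tax — $4,509.60 × 2 = $9,019.20/yr
Windstorm insurance — $487.80/yr
Annual escrow total = $9,019.20 + $487.80 = $9,507.00
Monthly escrow = $9,507.00 ÷ 12 = $792.25
Required cushion = 2 × $792.25 = $1,584.50
Surplus = $2,459.05 − $1,584.50 = $874.55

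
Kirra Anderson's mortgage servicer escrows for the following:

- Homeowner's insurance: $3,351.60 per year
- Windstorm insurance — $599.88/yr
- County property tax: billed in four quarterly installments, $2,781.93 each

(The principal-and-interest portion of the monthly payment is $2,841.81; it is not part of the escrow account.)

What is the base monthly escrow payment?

$1,256.60

Homeowner's insurance — $3,351.60 annually
Windstorm insurance — $599.88 annually
County property tax — $2,781.93 × 4 = $11,127.72 annually
Annual escrow total = $3,351.60 + $599.88 + $11,127.72 = $15,079.20
Base monthly escrow = $15,079.20 / 12 = $1,256.60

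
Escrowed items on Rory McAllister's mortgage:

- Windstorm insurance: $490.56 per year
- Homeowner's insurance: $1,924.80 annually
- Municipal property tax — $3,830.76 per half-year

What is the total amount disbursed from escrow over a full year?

Windstorm insurance = $490.56 per year
Homeowner's insurance = $1,924.80 per year
Municipal property tax = $3,830.76 × 2 = $7,661.52 per year
Yearly total = $490.56 + $1,924.80 + $7,661.52 = $10,076.88

$10,076.88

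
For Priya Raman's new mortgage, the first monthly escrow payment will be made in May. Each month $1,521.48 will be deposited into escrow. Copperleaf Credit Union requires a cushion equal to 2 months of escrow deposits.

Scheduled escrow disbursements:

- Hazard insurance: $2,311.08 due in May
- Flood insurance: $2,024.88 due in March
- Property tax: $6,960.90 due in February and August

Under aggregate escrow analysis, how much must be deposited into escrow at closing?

$6,229.02

Cushion = 2 × $1,521.48 = $3,042.96
Trial balance (start $0, +$1,521.48 each month, − disbursements):
  May: +$1,521.48 − $2,311.08 → -$789.60
  Jun: +$1,521.48 → $731.88
  Jul: +$1,521.48 → $2,253.36
  Aug: +$1,521.48 − $6,960.90 → -$3,186.06
  Sep: +$1,521.48 → -$1,664.58
  Oct: +$1,521.48 → -$143.10
  Nov: +$1,521.48 → $1,378.38
  Dec: +$1,521.48 → $2,899.86
  Jan: +$1,521.48 → $4,421.34
  Feb: +$1,521.48 − $6,960.90 → -$1,018.08
  Mar: +$1,521.48 − $2,024.88 → -$1,521.48
  Apr: +$1,521.48 → $0.00
Lowest trial balance = -$3,186.06 (Aug)
Initial deposit = cushion − low point = $3,042.96 − (-$3,186.06) = $6,229.02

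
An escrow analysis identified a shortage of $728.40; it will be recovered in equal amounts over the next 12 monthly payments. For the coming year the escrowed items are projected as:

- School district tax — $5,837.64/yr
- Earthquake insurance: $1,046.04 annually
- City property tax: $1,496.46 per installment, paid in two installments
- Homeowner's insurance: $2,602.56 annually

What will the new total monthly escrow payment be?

School district tax = $5,837.64 annually
Earthquake insurance = $1,046.04 annually
City property tax = $1,496.46 × 2 = $2,992.92 annually
Homeowner's insurance = $2,602.56 annually
Total annual escrow = $12,479.16
Base monthly escrow = $12,479.16 / 12 = $1,039.93
Shortage per month = $728.40 / 12 = $60.70
New monthly escrow = $1,039.93 + $60.70 = $1,100.63

$1,100.63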